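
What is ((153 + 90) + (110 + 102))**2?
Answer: 207025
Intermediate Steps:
((153 + 90) + (110 + 102))**2 = (243 + 212)**2 = 455**2 = 207025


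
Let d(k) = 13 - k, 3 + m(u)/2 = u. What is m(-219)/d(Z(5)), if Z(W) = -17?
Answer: -74/5 ≈ -14.800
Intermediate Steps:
m(u) = -6 + 2*u
m(-219)/d(Z(5)) = (-6 + 2*(-219))/(13 - 1*(-17)) = (-6 - 438)/(13 + 17) = -444/30 = -444*1/30 = -74/5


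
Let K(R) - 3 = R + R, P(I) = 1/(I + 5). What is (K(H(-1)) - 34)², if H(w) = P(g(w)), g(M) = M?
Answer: 3721/4 ≈ 930.25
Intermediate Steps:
P(I) = 1/(5 + I)
H(w) = 1/(5 + w)
K(R) = 3 + 2*R (K(R) = 3 + (R + R) = 3 + 2*R)
(K(H(-1)) - 34)² = ((3 + 2/(5 - 1)) - 34)² = ((3 + 2/4) - 34)² = ((3 + 2*(¼)) - 34)² = ((3 + ½) - 34)² = (7/2 - 34)² = (-61/2)² = 3721/4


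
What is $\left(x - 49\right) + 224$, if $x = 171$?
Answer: $346$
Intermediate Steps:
$\left(x - 49\right) + 224 = \left(171 - 49\right) + 224 = 122 + 224 = 346$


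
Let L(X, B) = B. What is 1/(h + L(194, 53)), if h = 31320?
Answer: 1/31373 ≈ 3.1875e-5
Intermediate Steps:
1/(h + L(194, 53)) = 1/(31320 + 53) = 1/31373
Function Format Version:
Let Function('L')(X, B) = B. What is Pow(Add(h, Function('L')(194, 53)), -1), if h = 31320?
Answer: Rational(1, 31373) ≈ 3.1875e-5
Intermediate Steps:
Pow(Add(h, Function('L')(194, 53)), -1) = Pow(Add(31320, 53), -1) = Pow(31373, -1) = Rational(1, 31373)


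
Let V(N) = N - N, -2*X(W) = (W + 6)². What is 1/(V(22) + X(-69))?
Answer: -2/3969 ≈ -0.00050391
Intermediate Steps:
X(W) = -(6 + W)²/2 (X(W) = -(W + 6)²/2 = -(6 + W)²/2)
V(N) = 0
1/(V(22) + X(-69)) = 1/(0 - (6 - 69)²/2) = 1/(0 - ½*(-63)²) = 1/(0 - ½*3969) = 1/(0 - 3969/2) = 1/(-3969/2) = -2/3969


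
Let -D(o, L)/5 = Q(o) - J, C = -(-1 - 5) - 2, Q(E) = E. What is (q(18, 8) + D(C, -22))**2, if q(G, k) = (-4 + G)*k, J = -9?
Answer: 2209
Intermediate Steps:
q(G, k) = k*(-4 + G)
C = 4 (C = -1*(-6) - 2 = 6 - 2 = 4)
D(o, L) = -45 - 5*o (D(o, L) = -5*(o - 1*(-9)) = -5*(o + 9) = -5*(9 + o) = -45 - 5*o)
(q(18, 8) + D(C, -22))**2 = (8*(-4 + 18) + (-45 - 5*4))**2 = (8*14 + (-45 - 20))**2 = (112 - 65)**2 = 47**2 = 2209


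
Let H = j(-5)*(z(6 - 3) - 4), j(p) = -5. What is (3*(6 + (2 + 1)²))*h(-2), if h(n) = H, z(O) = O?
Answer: 225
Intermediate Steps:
H = 5 (H = -5*((6 - 3) - 4) = -5*(3 - 4) = -5*(-1) = 5)
h(n) = 5
(3*(6 + (2 + 1)²))*h(-2) = (3*(6 + (2 + 1)²))*5 = (3*(6 + 3²))*5 = (3*(6 + 9))*5 = (3*15)*5 = 45*5 = 225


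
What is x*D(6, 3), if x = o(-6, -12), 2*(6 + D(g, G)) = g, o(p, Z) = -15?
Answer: 45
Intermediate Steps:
D(g, G) = -6 + g/2
x = -15
x*D(6, 3) = -15*(-6 + (1/2)*6) = -15*(-6 + 3) = -15*(-3) = 45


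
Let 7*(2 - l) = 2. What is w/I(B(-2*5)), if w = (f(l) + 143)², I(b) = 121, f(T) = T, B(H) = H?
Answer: 1026169/5929 ≈ 173.08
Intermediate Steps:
l = 12/7 (l = 2 - ⅐*2 = 2 - 2/7 = 12/7 ≈ 1.7143)
w = 1026169/49 (w = (12/7 + 143)² = (1013/7)² = 1026169/49 ≈ 20942.)
w/I(B(-2*5)) = (1026169/49)/121 = (1026169/49)*(1/121) = 1026169/5929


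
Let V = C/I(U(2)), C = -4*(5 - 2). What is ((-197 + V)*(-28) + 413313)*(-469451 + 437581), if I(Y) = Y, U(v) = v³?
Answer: -13349418770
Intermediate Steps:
C = -12 (C = -4*3 = -12)
V = -3/2 (V = -12/(2³) = -12/8 = -12*⅛ = -3/2 ≈ -1.5000)
((-197 + V)*(-28) + 413313)*(-469451 + 437581) = ((-197 - 3/2)*(-28) + 413313)*(-469451 + 437581) = (-397/2*(-28) + 413313)*(-31870) = (5558 + 413313)*(-31870) = 418871*(-31870) = -13349418770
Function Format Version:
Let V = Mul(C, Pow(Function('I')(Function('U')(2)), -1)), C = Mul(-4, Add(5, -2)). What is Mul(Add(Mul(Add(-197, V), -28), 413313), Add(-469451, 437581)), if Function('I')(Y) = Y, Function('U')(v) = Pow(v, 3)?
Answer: -13349418770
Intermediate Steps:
C = -12 (C = Mul(-4, 3) = -12)
V = Rational(-3, 2) (V = Mul(-12, Pow(Pow(2, 3), -1)) = Mul(-12, Pow(8, -1)) = Mul(-12, Rational(1, 8)) = Rational(-3, 2) ≈ -1.5000)
Mul(Add(Mul(Add(-197, V), -28), 413313), Add(-469451, 437581)) = Mul(Add(Mul(Add(-197, Rational(-3, 2)), -28), 413313), Add(-469451, 437581)) = Mul(Add(Mul(Rational(-397, 2), -28), 413313), -31870) = Mul(Add(5558, 413313), -31870) = Mul(418871, -31870) = -13349418770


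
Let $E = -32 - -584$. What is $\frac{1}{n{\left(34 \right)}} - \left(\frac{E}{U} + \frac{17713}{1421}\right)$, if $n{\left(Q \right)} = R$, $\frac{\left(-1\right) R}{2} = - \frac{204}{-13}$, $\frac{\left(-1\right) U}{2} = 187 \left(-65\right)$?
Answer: $- \frac{5189857259}{414534120} \approx -12.52$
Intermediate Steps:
$U = 24310$ ($U = - 2 \cdot 187 \left(-65\right) = \left(-2\right) \left(-12155\right) = 24310$)
$E = 552$ ($E = -32 + 584 = 552$)
$R = - \frac{408}{13}$ ($R = - 2 \left(- \frac{204}{-13}\right) = - 2 \left(\left(-204\right) \left(- \frac{1}{13}\right)\right) = \left(-2\right) \frac{204}{13} = - \frac{408}{13} \approx -31.385$)
$n{\left(Q \right)} = - \frac{408}{13}$
$\frac{1}{n{\left(34 \right)}} - \left(\frac{E}{U} + \frac{17713}{1421}\right) = \frac{1}{- \frac{408}{13}} - \left(\frac{552}{24310} + \frac{17713}{1421}\right) = - \frac{13}{408} - \left(552 \cdot \frac{1}{24310} + 17713 \cdot \frac{1}{1421}\right) = - \frac{13}{408} - \left(\frac{276}{12155} + \frac{17713}{1421}\right) = - \frac{13}{408} - \frac{215693711}{17272255} = - \frac{5189857259}{414534120}$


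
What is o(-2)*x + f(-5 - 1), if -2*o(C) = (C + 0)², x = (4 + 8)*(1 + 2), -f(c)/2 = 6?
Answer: -84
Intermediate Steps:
f(c) = -12 (f(c) = -2*6 = -12)
x = 36 (x = 12*3 = 36)
o(C) = -C²/2 (o(C) = -(C + 0)²/2 = -C²/2)
o(-2)*x + f(-5 - 1) = -½*(-2)²*36 - 12 = -½*4*36 - 12 = -2*36 - 12 = -72 - 12 = -84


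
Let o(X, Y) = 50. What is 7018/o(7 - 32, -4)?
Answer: 3509/25 ≈ 140.36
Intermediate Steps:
7018/o(7 - 32, -4) = 7018/50 = 7018*(1/50) = 3509/25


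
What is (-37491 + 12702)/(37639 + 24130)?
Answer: -24789/61769 ≈ -0.40132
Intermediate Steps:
(-37491 + 12702)/(37639 + 24130) = -24789/61769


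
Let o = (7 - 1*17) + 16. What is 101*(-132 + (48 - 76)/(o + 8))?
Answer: -13534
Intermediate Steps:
o = 6 (o = (7 - 17) + 16 = -10 + 16 = 6)
101*(-132 + (48 - 76)/(o + 8)) = 101*(-132 + (48 - 76)/(6 + 8)) = 101*(-132 - 28/14) = 101*(-132 - 28*1/14) = 101*(-132 - 2) = 101*(-134) = -13534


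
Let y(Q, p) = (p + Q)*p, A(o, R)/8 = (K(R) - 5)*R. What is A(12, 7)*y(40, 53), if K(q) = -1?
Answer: -1656144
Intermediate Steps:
A(o, R) = -48*R (A(o, R) = 8*((-1 - 5)*R) = 8*(-6*R) = -48*R)
y(Q, p) = p*(Q + p) (y(Q, p) = (Q + p)*p = p*(Q + p))
A(12, 7)*y(40, 53) = (-48*7)*(53*(40 + 53)) = -17808*93 = -336*4929 = -1656144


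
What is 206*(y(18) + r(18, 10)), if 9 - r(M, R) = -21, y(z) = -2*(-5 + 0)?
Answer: 8240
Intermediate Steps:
y(z) = 10 (y(z) = -2*(-5) = 10)
r(M, R) = 30 (r(M, R) = 9 - 1*(-21) = 9 + 21 = 30)
206*(y(18) + r(18, 10)) = 206*(10 + 30) = 206*40 = 8240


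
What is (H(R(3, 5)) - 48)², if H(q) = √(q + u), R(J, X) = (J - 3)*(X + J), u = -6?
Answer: (48 - I*√6)² ≈ 2298.0 - 235.15*I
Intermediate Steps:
R(J, X) = (-3 + J)*(J + X)
H(q) = √(-6 + q) (H(q) = √(q - 6) = √(-6 + q))
(H(R(3, 5)) - 48)² = (√(-6 + (3² - 3*3 - 3*5 + 3*5)) - 48)² = (√(-6 + (9 - 9 - 15 + 15)) - 48)² = (√(-6 + 0) - 48)² = (√(-6) - 48)² = (I*√6 - 48)² = (-48 + I*√6)²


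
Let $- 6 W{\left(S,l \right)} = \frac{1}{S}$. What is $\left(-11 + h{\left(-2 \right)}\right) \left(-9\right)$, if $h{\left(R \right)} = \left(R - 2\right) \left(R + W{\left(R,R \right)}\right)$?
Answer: $30$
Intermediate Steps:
$W{\left(S,l \right)} = - \frac{1}{6 S}$
$h{\left(R \right)} = \left(-2 + R\right) \left(R - \frac{1}{6 R}\right)$ ($h{\left(R \right)} = \left(R - 2\right) \left(R - \frac{1}{6 R}\right) = \left(-2 + R\right) \left(R - \frac{1}{6 R}\right)$)
$\left(-11 + h{\left(-2 \right)}\right) \left(-9\right) = \left(-11 + \left(- \frac{1}{6} + \left(-2\right)^{2} - -4 + \frac{1}{3 \left(-2\right)}\right)\right) \left(-9\right) = \left(-11 + \left(- \frac{1}{6} + 4 + 4 + \frac{1}{3} \left(- \frac{1}{2}\right)\right)\right) \left(-9\right) = \left(-11 + \left(- \frac{1}{6} + 4 + 4 - \frac{1}{6}\right)\right) \left(-9\right) = \left(-11 + \frac{23}{3}\right) \left(-9\right) = \left(- \frac{10}{3}\right) \left(-9\right) = 30$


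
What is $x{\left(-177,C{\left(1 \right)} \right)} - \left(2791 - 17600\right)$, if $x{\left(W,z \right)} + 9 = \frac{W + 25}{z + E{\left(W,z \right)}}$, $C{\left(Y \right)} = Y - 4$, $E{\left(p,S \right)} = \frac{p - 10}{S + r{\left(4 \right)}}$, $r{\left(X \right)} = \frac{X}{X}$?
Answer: $\frac{2678496}{181} \approx 14798.0$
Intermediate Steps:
$r{\left(X \right)} = 1$
$E{\left(p,S \right)} = \frac{-10 + p}{1 + S}$ ($E{\left(p,S \right)} = \frac{p - 10}{S + 1} = \frac{-10 + p}{1 + S}$)
$C{\left(Y \right)} = -4 + Y$
$x{\left(W,z \right)} = -9 + \frac{25 + W}{z + \frac{-10 + W}{1 + z}}$ ($x{\left(W,z \right)} = -9 + \frac{W + 25}{z + \frac{-10 + W}{1 + z}} = -9 + \frac{25 + W}{z + \frac{-10 + W}{1 + z}}$)
$x{\left(-177,C{\left(1 \right)} \right)} - \left(2791 - 17600\right) = \frac{90 - -1593 + \left(1 + \left(-4 + 1\right)\right) \left(25 - 177 - 9 \left(-4 + 1\right)\right)}{-10 - 177 + \left(-4 + 1\right) \left(1 + \left(-4 + 1\right)\right)} - \left(2791 - 17600\right) = \frac{90 + 1593 + \left(1 - 3\right) \left(25 - 177 - -27\right)}{-10 - 177 - 3 \left(1 - 3\right)} - \left(2791 - 17600\right) = \frac{90 + 1593 - 2 \left(25 - 177 + 27\right)}{-10 - 177 - -6} - -14809 = \frac{90 + 1593 - -250}{-10 - 177 + 6} + 14809 = \frac{90 + 1593 + 250}{-181} + 14809 = \left(- \frac{1}{181}\right) 1933 + 14809 = - \frac{1933}{181} + 14809 = \frac{2678496}{181}$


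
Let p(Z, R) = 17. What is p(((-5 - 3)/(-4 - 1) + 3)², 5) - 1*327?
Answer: -310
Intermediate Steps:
p(((-5 - 3)/(-4 - 1) + 3)², 5) - 1*327 = 17 - 1*327 = 17 - 327 = -310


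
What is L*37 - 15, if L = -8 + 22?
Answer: 503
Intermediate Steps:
L = 14
L*37 - 15 = 14*37 - 15 = 518 - 15 = 503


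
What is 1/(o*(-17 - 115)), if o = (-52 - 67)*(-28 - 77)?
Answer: -1/1649340 ≈ -6.0630e-7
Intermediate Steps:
o = 12495 (o = -119*(-105) = 12495)
1/(o*(-17 - 115)) = 1/(12495*(-17 - 115)) = 1/(12495*(-132)) = 1/(-1649340) = -1/1649340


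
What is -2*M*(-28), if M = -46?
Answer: -2576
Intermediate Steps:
-2*M*(-28) = -2*(-46)*(-28) = 92*(-28) = -2576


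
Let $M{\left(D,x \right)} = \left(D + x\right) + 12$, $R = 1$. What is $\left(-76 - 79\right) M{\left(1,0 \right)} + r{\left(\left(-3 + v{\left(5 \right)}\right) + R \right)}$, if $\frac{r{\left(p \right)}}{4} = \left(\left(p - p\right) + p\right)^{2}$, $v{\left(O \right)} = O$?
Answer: $-1979$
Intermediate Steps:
$M{\left(D,x \right)} = 12 + D + x$
$r{\left(p \right)} = 4 p^{2}$ ($r{\left(p \right)} = 4 \left(\left(p - p\right) + p\right)^{2} = 4 \left(0 + p\right)^{2} = 4 p^{2}$)
$\left(-76 - 79\right) M{\left(1,0 \right)} + r{\left(\left(-3 + v{\left(5 \right)}\right) + R \right)} = \left(-76 - 79\right) \left(12 + 1 + 0\right) + 4 \left(\left(-3 + 5\right) + 1\right)^{2} = \left(-76 - 79\right) 13 + 4 \left(2 + 1\right)^{2} = \left(-155\right) 13 + 4 \cdot 3^{2} = -2015 + 4 \cdot 9 = -2015 + 36 = -1979$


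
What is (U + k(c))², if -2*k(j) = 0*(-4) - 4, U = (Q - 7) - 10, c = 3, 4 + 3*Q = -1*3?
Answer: 2704/9 ≈ 300.44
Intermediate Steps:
Q = -7/3 (Q = -4/3 + (-1*3)/3 = -4/3 + (⅓)*(-3) = -4/3 - 1 = -7/3 ≈ -2.3333)
U = -58/3 (U = (-7/3 - 7) - 10 = -28/3 - 10 = -58/3 ≈ -19.333)
k(j) = 2 (k(j) = -(0*(-4) - 4)/2 = -(0 - 4)/2 = -½*(-4) = 2)
(U + k(c))² = (-58/3 + 2)² = (-52/3)² = 2704/9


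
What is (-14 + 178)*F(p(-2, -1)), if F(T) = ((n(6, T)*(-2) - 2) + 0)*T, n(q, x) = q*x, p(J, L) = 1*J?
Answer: -7216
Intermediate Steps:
p(J, L) = J
F(T) = T*(-2 - 12*T) (F(T) = (((6*T)*(-2) - 2) + 0)*T = ((-12*T - 2) + 0)*T = ((-2 - 12*T) + 0)*T = (-2 - 12*T)*T = T*(-2 - 12*T))
(-14 + 178)*F(p(-2, -1)) = (-14 + 178)*(-2*(-2)*(1 + 6*(-2))) = 164*(-2*(-2)*(1 - 12)) = 164*(-2*(-2)*(-11)) = 164*(-44) = -7216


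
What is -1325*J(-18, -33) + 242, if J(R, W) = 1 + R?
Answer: 22767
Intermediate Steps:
-1325*J(-18, -33) + 242 = -1325*(1 - 18) + 242 = -1325*(-17) + 242 = 22525 + 242 = 22767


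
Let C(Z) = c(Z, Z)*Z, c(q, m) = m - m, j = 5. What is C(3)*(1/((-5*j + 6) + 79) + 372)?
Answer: 0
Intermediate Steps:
c(q, m) = 0
C(Z) = 0 (C(Z) = 0*Z = 0)
C(3)*(1/((-5*j + 6) + 79) + 372) = 0*(1/((-5*5 + 6) + 79) + 372) = 0*(1/((-25 + 6) + 79) + 372) = 0*(1/(-19 + 79) + 372) = 0*(1/60 + 372) = 0*(22321/60) = 0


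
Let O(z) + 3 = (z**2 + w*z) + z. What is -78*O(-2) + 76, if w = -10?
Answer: -1406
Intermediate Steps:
O(z) = -3 + z**2 - 9*z (O(z) = -3 + ((z**2 - 10*z) + z) = -3 + (z**2 - 9*z) = -3 + z**2 - 9*z)
-78*O(-2) + 76 = -78*(-3 + (-2)**2 - 9*(-2)) + 76 = -78*(-3 + 4 + 18) + 76 = -78*19 + 76 = -1482 + 76 = -1406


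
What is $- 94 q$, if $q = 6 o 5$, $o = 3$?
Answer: $-8460$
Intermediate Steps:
$q = 90$ ($q = 6 \cdot 3 \cdot 5 = 18 \cdot 5 = 90$)
$- 94 q = \left(-94\right) 90 = -8460$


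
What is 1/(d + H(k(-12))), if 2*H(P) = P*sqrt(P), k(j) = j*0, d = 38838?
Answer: 1/38838 ≈ 2.5748e-5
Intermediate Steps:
k(j) = 0
H(P) = P**(3/2)/2 (H(P) = (P*sqrt(P))/2 = P**(3/2)/2)
1/(d + H(k(-12))) = 1/(38838 + 0**(3/2)/2) = 1/(38838 + (1/2)*0) = 1/(38838 + 0) = 1/38838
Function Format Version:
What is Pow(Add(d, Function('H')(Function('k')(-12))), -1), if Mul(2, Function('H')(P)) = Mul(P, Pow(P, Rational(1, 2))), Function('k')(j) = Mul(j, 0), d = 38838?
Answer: Rational(1, 38838) ≈ 2.5748e-5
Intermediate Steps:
Function('k')(j) = 0
Function('H')(P) = Mul(Rational(1, 2), Pow(P, Rational(3, 2))) (Function('H')(P) = Mul(Rational(1, 2), Mul(P, Pow(P, Rational(1, 2)))) = Mul(Rational(1, 2), Pow(P, Rational(3, 2))))
Pow(Add(d, Function('H')(Function('k')(-12))), -1) = Pow(Add(38838, Mul(Rational(1, 2), Pow(0, Rational(3, 2)))), -1) = Pow(Add(38838, Mul(Rational(1, 2), 0)), -1) = Pow(Add(38838, 0), -1) = Pow(38838, -1) = Rational(1, 38838)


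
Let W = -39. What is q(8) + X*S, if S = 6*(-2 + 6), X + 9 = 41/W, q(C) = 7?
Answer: -3045/13 ≈ -234.23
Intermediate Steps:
X = -392/39 (X = -9 + 41/(-39) = -9 + 41*(-1/39) = -9 - 41/39 = -392/39 ≈ -10.051)
S = 24 (S = 6*4 = 24)
q(8) + X*S = 7 - 392/39*24 = 7 - 3136/13 = -3045/13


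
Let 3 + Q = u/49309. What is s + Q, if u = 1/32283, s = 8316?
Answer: 13232986261912/1591842447 ≈ 8313.0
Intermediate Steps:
u = 1/32283 ≈ 3.0976e-5
Q = -4775527340/1591842447 (Q = -3 + (1/32283)/49309 = -3 + (1/32283)*(1/49309) = -3 + 1/1591842447 = -4775527340/1591842447 ≈ -3.0000)
s + Q = 8316 - 4775527340/1591842447 = 13232986261912/1591842447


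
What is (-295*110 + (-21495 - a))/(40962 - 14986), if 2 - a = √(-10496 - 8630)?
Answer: -53947/25976 + I*√19126/25976 ≈ -2.0768 + 0.005324*I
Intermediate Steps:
a = 2 - I*√19126 (a = 2 - √(-10496 - 8630) = 2 - √(-19126) = 2 - I*√19126 ≈ 2.0 - 138.3*I)
(-295*110 + (-21495 - a))/(40962 - 14986) = (-295*110 + (-21495 - (2 - I*√19126)))/(40962 - 14986) = (-32450 + (-21495 + (-2 + I*√19126)))/25976 = (-32450 + (-21497 + I*√19126))*(1/25976) = (-53947 + I*√19126)*(1/25976) = -53947/25976 + I*√19126/25976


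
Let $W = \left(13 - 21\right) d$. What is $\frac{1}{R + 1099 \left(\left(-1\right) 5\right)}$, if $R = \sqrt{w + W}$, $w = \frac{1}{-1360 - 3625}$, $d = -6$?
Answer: $- \frac{27392575}{150521960346} - \frac{\sqrt{1192805815}}{150521960346} \approx -0.00018221$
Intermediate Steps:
$W = 48$ ($W = \left(13 - 21\right) \left(-6\right) = \left(-8\right) \left(-6\right) = 48$)
$w = - \frac{1}{4985}$ ($w = \frac{1}{-4985} = - \frac{1}{4985} \approx -0.0002006$)
$R = \frac{\sqrt{1192805815}}{4985}$ ($R = \sqrt{- \frac{1}{4985} + 48} = \sqrt{\frac{239279}{4985}} = \frac{\sqrt{1192805815}}{4985} \approx 6.9282$)
$\frac{1}{R + 1099 \left(\left(-1\right) 5\right)} = \frac{1}{\frac{\sqrt{1192805815}}{4985} + 1099 \left(\left(-1\right) 5\right)} = \frac{1}{\frac{\sqrt{1192805815}}{4985} + 1099 \left(-5\right)} = \frac{1}{\frac{\sqrt{1192805815}}{4985} - 5495} = \frac{1}{-5495 + \frac{\sqrt{1192805815}}{4985}}$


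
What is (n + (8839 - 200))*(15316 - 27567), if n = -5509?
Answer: -38345630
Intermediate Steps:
(n + (8839 - 200))*(15316 - 27567) = (-5509 + (8839 - 200))*(15316 - 27567) = (-5509 + 8639)*(-12251) = 3130*(-12251) = -38345630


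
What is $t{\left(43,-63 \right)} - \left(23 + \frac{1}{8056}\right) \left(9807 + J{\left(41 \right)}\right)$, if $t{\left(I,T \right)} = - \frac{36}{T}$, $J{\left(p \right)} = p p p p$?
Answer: $- \frac{459724610230}{7049} \approx -6.5218 \cdot 10^{7}$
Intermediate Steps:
$J{\left(p \right)} = p^{4}$ ($J{\left(p \right)} = p^{2} p^{2} = p^{4}$)
$t{\left(43,-63 \right)} - \left(23 + \frac{1}{8056}\right) \left(9807 + J{\left(41 \right)}\right) = - \frac{36}{-63} - \left(23 + \frac{1}{8056}\right) \left(9807 + 41^{4}\right) = \left(-36\right) \left(- \frac{1}{63}\right) - \left(23 + \frac{1}{8056}\right) \left(9807 + 2825761\right) = \frac{4}{7} - \frac{185289}{8056} \cdot 2835568 = \frac{4}{7} - \frac{65674944894}{1007} = - \frac{459724610230}{7049}$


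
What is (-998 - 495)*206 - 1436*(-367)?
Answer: 219454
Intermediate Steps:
(-998 - 495)*206 - 1436*(-367) = -1493*206 - 1*(-527012) = -307558 + 527012 = 219454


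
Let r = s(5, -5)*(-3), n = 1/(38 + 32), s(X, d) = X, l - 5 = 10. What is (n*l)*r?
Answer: -45/14 ≈ -3.2143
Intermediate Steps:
l = 15 (l = 5 + 10 = 15)
n = 1/70 ≈ 0.014286
r = -15 (r = 5*(-3) = -15)
(n*l)*r = ((1/70)*15)*(-15) = (3/14)*(-15) = -45/14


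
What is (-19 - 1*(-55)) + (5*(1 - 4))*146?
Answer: -2154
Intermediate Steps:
(-19 - 1*(-55)) + (5*(1 - 4))*146 = (-19 + 55) + (5*(-3))*146 = 36 - 15*146 = 36 - 2190 = -2154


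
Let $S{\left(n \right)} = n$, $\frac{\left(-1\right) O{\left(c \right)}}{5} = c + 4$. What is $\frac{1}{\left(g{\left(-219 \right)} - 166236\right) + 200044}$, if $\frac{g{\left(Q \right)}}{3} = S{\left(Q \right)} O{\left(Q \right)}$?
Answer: $- \frac{1}{672467} \approx -1.4871 \cdot 10^{-6}$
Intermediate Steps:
$O{\left(c \right)} = -20 - 5 c$ ($O{\left(c \right)} = - 5 \left(c + 4\right) = - 5 \left(4 + c\right) = -20 - 5 c$)
$g{\left(Q \right)} = 3 Q \left(-20 - 5 Q\right)$
$\frac{1}{\left(g{\left(-219 \right)} - 166236\right) + 200044} = \frac{1}{\left(\left(-15\right) \left(-219\right) \left(4 - 219\right) - 166236\right) + 200044} = \frac{1}{\left(\left(-15\right) \left(-219\right) \left(-215\right) - 166236\right) + 200044} = \frac{1}{\left(-706275 - 166236\right) + 200044} = \frac{1}{-872511 + 200044} = \frac{1}{-672467} = - \frac{1}{672467}$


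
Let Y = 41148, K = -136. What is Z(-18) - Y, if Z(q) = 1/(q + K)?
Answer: -6336793/154 ≈ -41148.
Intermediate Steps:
Z(q) = 1/(-136 + q) (Z(q) = 1/(q - 136) = 1/(-136 + q))
Z(-18) - Y = 1/(-136 - 18) - 1*41148 = 1/(-154) - 41148 = -1/154 - 41148 = -6336793/154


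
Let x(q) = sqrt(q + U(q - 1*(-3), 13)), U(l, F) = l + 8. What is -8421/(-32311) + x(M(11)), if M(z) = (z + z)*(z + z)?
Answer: 8421/32311 + sqrt(979) ≈ 31.550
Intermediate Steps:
M(z) = 4*z**2 (M(z) = (2*z)*(2*z) = 4*z**2)
U(l, F) = 8 + l
x(q) = sqrt(11 + 2*q) (x(q) = sqrt(q + (8 + (q - 1*(-3)))) = sqrt(q + (8 + (q + 3))) = sqrt(q + (8 + (3 + q))) = sqrt(q + (11 + q)) = sqrt(11 + 2*q))
-8421/(-32311) + x(M(11)) = -8421/(-32311) + sqrt(11 + 2*(4*11**2)) = -8421*(-1/32311) + sqrt(11 + 2*(4*121)) = 8421/32311 + sqrt(11 + 2*484) = 8421/32311 + sqrt(11 + 968) = 8421/32311 + sqrt(979)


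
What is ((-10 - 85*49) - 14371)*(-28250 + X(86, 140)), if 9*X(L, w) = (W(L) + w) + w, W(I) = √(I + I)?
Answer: 1570042540/3 - 12364*√43/3 ≈ 5.2332e+8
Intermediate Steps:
W(I) = √2*√I (W(I) = √(2*I) = √2*√I)
X(L, w) = 2*w/9 + √2*√L/9 (X(L, w) = ((√2*√L + w) + w)/9 = ((w + √2*√L) + w)/9 = (2*w + √2*√L)/9 = 2*w/9 + √2*√L/9)
((-10 - 85*49) - 14371)*(-28250 + X(86, 140)) = ((-10 - 85*49) - 14371)*(-28250 + ((2/9)*140 + √2*√86/9)) = ((-10 - 4165) - 14371)*(-28250 + (280/9 + 2*√43/9)) = (-4175 - 14371)*(-253970/9 + 2*√43/9) = -18546*(-253970/9 + 2*√43/9) = 1570042540/3 - 12364*√43/3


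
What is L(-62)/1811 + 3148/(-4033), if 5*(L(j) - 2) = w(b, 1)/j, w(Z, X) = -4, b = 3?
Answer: -882401044/1132083265 ≈ -0.77945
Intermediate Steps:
L(j) = 2 - 4/(5*j) (L(j) = 2 + (-4/j)/5 = 2 - 4/(5*j))
L(-62)/1811 + 3148/(-4033) = (2 - ⅘/(-62))/1811 + 3148/(-4033) = (2 - ⅘*(-1/62))*(1/1811) + 3148*(-1/4033) = (2 + 2/155)*(1/1811) - 3148/4033 = (312/155)*(1/1811) - 3148/4033 = 312/280705 - 3148/4033 = -882401044/1132083265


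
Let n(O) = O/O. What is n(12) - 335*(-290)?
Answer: 97151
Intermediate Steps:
n(O) = 1
n(12) - 335*(-290) = 1 - 335*(-290) = 1 + 97150 = 97151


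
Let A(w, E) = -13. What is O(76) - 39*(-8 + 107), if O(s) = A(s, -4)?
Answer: -3874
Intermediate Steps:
O(s) = -13
O(76) - 39*(-8 + 107) = -13 - 39*(-8 + 107) = -13 - 39*99 = -13 - 3861 = -3874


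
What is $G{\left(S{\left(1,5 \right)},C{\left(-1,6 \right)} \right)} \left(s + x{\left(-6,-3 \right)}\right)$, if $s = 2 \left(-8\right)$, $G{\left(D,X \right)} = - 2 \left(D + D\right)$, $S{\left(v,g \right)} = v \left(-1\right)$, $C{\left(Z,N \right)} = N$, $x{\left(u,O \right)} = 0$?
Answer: $-64$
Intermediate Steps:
$S{\left(v,g \right)} = - v$
$G{\left(D,X \right)} = - 4 D$ ($G{\left(D,X \right)} = - 2 \cdot 2 D = - 4 D$)
$s = -16$
$G{\left(S{\left(1,5 \right)},C{\left(-1,6 \right)} \right)} \left(s + x{\left(-6,-3 \right)}\right) = - 4 \left(\left(-1\right) 1\right) \left(-16 + 0\right) = \left(-4\right) \left(-1\right) \left(-16\right) = 4 \left(-16\right) = -64$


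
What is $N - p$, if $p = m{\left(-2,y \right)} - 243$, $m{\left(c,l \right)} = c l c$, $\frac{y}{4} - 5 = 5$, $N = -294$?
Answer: $-211$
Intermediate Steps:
$y = 40$ ($y = 20 + 4 \cdot 5 = 20 + 20 = 40$)
$m{\left(c,l \right)} = l c^{2}$
$p = -83$ ($p = 40 \left(-2\right)^{2} - 243 = 40 \cdot 4 - 243 = 160 - 243 = -83$)
$N - p = -294 - -83 = -294 + 83 = -211$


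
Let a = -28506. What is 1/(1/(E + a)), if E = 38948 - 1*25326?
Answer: -14884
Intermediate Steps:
E = 13622 (E = 38948 - 25326 = 13622)
1/(1/(E + a)) = 1/(1/(13622 - 28506)) = 1/(1/(-14884)) = 1/(-1/14884) = -14884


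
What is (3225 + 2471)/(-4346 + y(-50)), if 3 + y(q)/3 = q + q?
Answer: -5696/4655 ≈ -1.2236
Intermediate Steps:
y(q) = -9 + 6*q (y(q) = -9 + 3*(q + q) = -9 + 3*(2*q) = -9 + 6*q)
(3225 + 2471)/(-4346 + y(-50)) = (3225 + 2471)/(-4346 + (-9 + 6*(-50))) = 5696/(-4346 + (-9 - 300)) = 5696/(-4346 - 309) = 5696/(-4655) = 5696*(-1/4655) = -5696/4655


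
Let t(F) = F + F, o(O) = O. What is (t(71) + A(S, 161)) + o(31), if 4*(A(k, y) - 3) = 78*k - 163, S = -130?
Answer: -9599/4 ≈ -2399.8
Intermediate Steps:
A(k, y) = -151/4 + 39*k/2 (A(k, y) = 3 + (78*k - 163)/4 = 3 + (-163 + 78*k)/4 = 3 + (-163/4 + 39*k/2) = -151/4 + 39*k/2)
t(F) = 2*F
(t(71) + A(S, 161)) + o(31) = (2*71 + (-151/4 + (39/2)*(-130))) + 31 = (142 + (-151/4 - 2535)) + 31 = (142 - 10291/4) + 31 = -9723/4 + 31 = -9599/4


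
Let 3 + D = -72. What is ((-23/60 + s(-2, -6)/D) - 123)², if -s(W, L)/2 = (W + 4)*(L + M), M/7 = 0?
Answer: 1377226321/90000 ≈ 15303.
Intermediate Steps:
M = 0 (M = 7*0 = 0)
D = -75 (D = -3 - 72 = -75)
s(W, L) = -2*L*(4 + W) (s(W, L) = -2*(W + 4)*(L + 0) = -2*(4 + W)*L = -2*L*(4 + W))
((-23/60 + s(-2, -6)/D) - 123)² = ((-23/60 + (2*(-6)*(-4 - 1*(-2)))/(-75)) - 123)² = ((-23*1/60 + (2*(-6)*(-4 + 2))*(-1/75)) - 123)² = ((-23/60 + (2*(-6)*(-2))*(-1/75)) - 123)² = ((-23/60 + 24*(-1/75)) - 123)² = ((-23/60 - 8/25) - 123)² = (-211/300 - 123)² = (-37111/300)² = 1377226321/90000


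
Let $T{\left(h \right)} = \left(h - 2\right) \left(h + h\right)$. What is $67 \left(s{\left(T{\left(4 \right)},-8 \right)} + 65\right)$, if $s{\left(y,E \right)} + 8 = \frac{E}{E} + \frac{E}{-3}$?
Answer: $\frac{12194}{3} \approx 4064.7$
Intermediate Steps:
$T{\left(h \right)} = 2 h \left(-2 + h\right)$ ($T{\left(h \right)} = \left(-2 + h\right) 2 h = 2 h \left(-2 + h\right)$)
$s{\left(y,E \right)} = -7 - \frac{E}{3}$ ($s{\left(y,E \right)} = -8 + \left(\frac{E}{E} + \frac{E}{-3}\right) = -8 + \left(1 + E \left(- \frac{1}{3}\right)\right) = -8 - \left(-1 + \frac{E}{3}\right) = -7 - \frac{E}{3}$)
$67 \left(s{\left(T{\left(4 \right)},-8 \right)} + 65\right) = 67 \left(\left(-7 - - \frac{8}{3}\right) + 65\right) = 67 \left(\left(-7 + \frac{8}{3}\right) + 65\right) = 67 \left(- \frac{13}{3} + 65\right) = 67 \cdot \frac{182}{3} = \frac{12194}{3}$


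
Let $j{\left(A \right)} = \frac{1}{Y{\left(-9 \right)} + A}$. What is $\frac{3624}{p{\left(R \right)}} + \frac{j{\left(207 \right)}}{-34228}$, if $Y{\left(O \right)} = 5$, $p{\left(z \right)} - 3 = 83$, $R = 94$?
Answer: $\frac{305778623}{7256336} \approx 42.14$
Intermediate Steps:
$p{\left(z \right)} = 86$ ($p{\left(z \right)} = 3 + 83 = 86$)
$j{\left(A \right)} = \frac{1}{5 + A}$
$\frac{3624}{p{\left(R \right)}} + \frac{j{\left(207 \right)}}{-34228} = \frac{3624}{86} + \frac{1}{\left(5 + 207\right) \left(-34228\right)} = 3624 \cdot \frac{1}{86} + \frac{1}{212} \left(- \frac{1}{34228}\right) = \frac{1812}{43} + \frac{1}{212} \left(- \frac{1}{34228}\right) = \frac{1812}{43} - \frac{1}{7256336} = \frac{305778623}{7256336}$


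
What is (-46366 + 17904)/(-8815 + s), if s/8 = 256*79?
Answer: -28462/152977 ≈ -0.18605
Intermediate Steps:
s = 161792 (s = 8*(256*79) = 8*20224 = 161792)
(-46366 + 17904)/(-8815 + s) = (-46366 + 17904)/(-8815 + 161792) = -28462/152977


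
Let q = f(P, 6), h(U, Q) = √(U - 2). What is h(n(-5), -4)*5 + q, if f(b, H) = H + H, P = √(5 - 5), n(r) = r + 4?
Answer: 12 + 5*I*√3 ≈ 12.0 + 8.6602*I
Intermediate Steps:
n(r) = 4 + r
P = 0 (P = √0 = 0)
f(b, H) = 2*H
h(U, Q) = √(-2 + U)
q = 12 (q = 2*6 = 12)
h(n(-5), -4)*5 + q = √(-2 + (4 - 5))*5 + 12 = √(-2 - 1)*5 + 12 = √(-3)*5 + 12 = (I*√3)*5 + 12 = 5*I*√3 + 12 = 12 + 5*I*√3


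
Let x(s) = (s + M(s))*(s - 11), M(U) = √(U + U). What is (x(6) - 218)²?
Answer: 61804 + 4960*√3 ≈ 70395.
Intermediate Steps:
M(U) = √2*√U (M(U) = √(2*U) = √2*√U)
x(s) = (-11 + s)*(s + √2*√s) (x(s) = (s + √2*√s)*(s - 11) = (s + √2*√s)*(-11 + s) = (-11 + s)*(s + √2*√s))
(x(6) - 218)² = ((6² - 11*6 + √2*6^(3/2) - 11*√2*√6) - 218)² = ((36 - 66 + √2*(6*√6) - 22*√3) - 218)² = ((36 - 66 + 12*√3 - 22*√3) - 218)² = ((-30 - 10*√3) - 218)² = (-248 - 10*√3)²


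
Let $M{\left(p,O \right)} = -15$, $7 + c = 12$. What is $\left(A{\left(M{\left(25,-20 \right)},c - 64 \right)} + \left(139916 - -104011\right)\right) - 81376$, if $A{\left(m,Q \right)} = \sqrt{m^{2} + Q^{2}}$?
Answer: $162551 + \sqrt{3706} \approx 1.6261 \cdot 10^{5}$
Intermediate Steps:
$c = 5$ ($c = -7 + 12 = 5$)
$A{\left(m,Q \right)} = \sqrt{Q^{2} + m^{2}}$
$\left(A{\left(M{\left(25,-20 \right)},c - 64 \right)} + \left(139916 - -104011\right)\right) - 81376 = \left(\sqrt{\left(5 - 64\right)^{2} + \left(-15\right)^{2}} + \left(139916 - -104011\right)\right) - 81376 = \left(\sqrt{\left(5 - 64\right)^{2} + 225} + \left(139916 + 104011\right)\right) - 81376 = \left(\sqrt{\left(-59\right)^{2} + 225} + 243927\right) - 81376 = \left(\sqrt{3481 + 225} + 243927\right) - 81376 = \left(\sqrt{3706} + 243927\right) - 81376 = \left(243927 + \sqrt{3706}\right) - 81376 = 162551 + \sqrt{3706}$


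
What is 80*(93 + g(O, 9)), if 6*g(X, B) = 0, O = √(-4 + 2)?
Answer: 7440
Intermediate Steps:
O = I*√2 (O = √(-2) = I*√2 ≈ 1.4142*I)
g(X, B) = 0 (g(X, B) = (⅙)*0 = 0)
80*(93 + g(O, 9)) = 80*(93 + 0) = 80*93 = 7440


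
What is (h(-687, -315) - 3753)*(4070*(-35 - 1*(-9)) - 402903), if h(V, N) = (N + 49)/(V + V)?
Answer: 1311578446694/687 ≈ 1.9091e+9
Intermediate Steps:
h(V, N) = (49 + N)/(2*V) (h(V, N) = (49 + N)/((2*V)) = (49 + N)*(1/(2*V)) = (49 + N)/(2*V))
(h(-687, -315) - 3753)*(4070*(-35 - 1*(-9)) - 402903) = ((1/2)*(49 - 315)/(-687) - 3753)*(4070*(-35 - 1*(-9)) - 402903) = ((1/2)*(-1/687)*(-266) - 3753)*(4070*(-35 + 9) - 402903) = (133/687 - 3753)*(4070*(-26) - 402903) = -2578178*(-105820 - 402903)/687 = -2578178/687*(-508723) = 1311578446694/687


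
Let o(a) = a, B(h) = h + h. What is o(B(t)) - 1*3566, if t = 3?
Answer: -3560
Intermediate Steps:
B(h) = 2*h
o(B(t)) - 1*3566 = 2*3 - 1*3566 = 6 - 3566 = -3560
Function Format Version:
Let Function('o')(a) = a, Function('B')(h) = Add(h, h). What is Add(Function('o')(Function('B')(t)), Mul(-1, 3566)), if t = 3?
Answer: -3560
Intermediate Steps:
Function('B')(h) = Mul(2, h)
Add(Function('o')(Function('B')(t)), Mul(-1, 3566)) = Add(Mul(2, 3), Mul(-1, 3566)) = Add(6, -3566) = -3560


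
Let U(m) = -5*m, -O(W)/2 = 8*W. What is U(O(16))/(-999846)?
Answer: -640/499923 ≈ -0.0012802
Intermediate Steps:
O(W) = -16*W
U(O(16))/(-999846) = -(-80)*16/(-999846) = -5*(-256)*(-1/999846) = 1280*(-1/999846) = -640/499923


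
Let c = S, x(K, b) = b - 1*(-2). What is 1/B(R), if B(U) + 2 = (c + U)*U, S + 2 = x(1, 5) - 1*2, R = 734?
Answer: 1/540956 ≈ 1.8486e-6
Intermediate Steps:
x(K, b) = 2 + b (x(K, b) = b + 2 = 2 + b)
S = 3 (S = -2 + ((2 + 5) - 1*2) = -2 + (7 - 2) = -2 + 5 = 3)
c = 3
B(U) = -2 + U*(3 + U) (B(U) = -2 + (3 + U)*U = -2 + U*(3 + U))
1/B(R) = 1/(-2 + 734² + 3*734) = 1/(-2 + 538756 + 2202) = 1/540956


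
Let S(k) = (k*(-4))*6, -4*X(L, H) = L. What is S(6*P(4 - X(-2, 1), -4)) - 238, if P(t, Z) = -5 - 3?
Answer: 914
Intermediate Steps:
X(L, H) = -L/4
P(t, Z) = -8
S(k) = -24*k (S(k) = -4*k*6 = -24*k)
S(6*P(4 - X(-2, 1), -4)) - 238 = -144*(-8) - 238 = -24*(-48) - 238 = 1152 - 238 = 914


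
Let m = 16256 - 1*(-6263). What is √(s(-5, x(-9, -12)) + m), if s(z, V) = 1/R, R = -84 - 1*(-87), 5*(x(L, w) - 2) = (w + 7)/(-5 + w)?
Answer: √202674/3 ≈ 150.06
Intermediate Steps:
x(L, w) = 2 + (7 + w)/(5*(-5 + w)) (x(L, w) = 2 + ((w + 7)/(-5 + w))/5 = 2 + ((7 + w)/(-5 + w))/5 = 2 + (7 + w)/(5*(-5 + w)))
m = 22519 (m = 16256 + 6263 = 22519)
R = 3 (R = -84 + 87 = 3)
s(z, V) = ⅓ (s(z, V) = 1/3 = ⅓)
√(s(-5, x(-9, -12)) + m) = √(⅓ + 22519) = √(67558/3) = √202674/3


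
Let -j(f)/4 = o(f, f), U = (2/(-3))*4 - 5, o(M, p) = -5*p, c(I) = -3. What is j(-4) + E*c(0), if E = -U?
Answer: -103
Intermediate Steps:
U = -23/3 (U = (2*(-1/3))*4 - 5 = -2/3*4 - 5 = -8/3 - 5 = -23/3 ≈ -7.6667)
j(f) = 20*f (j(f) = -(-20)*f = 20*f)
E = 23/3 (E = -1*(-23/3) = 23/3 ≈ 7.6667)
j(-4) + E*c(0) = 20*(-4) + (23/3)*(-3) = -80 - 23 = -103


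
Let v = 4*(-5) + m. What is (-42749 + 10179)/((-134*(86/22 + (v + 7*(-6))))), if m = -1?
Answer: -35827/8710 ≈ -4.1133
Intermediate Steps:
v = -21 (v = 4*(-5) - 1 = -20 - 1 = -21)
(-42749 + 10179)/((-134*(86/22 + (v + 7*(-6))))) = (-42749 + 10179)/((-134*(86/22 + (-21 + 7*(-6))))) = -32570*(-1/(134*(86*(1/22) + (-21 - 42)))) = -32570*(-1/(134*(43/11 - 63))) = -32570/((-134*(-650/11))) = -32570/87100/11 = -32570*11/87100 = -35827/8710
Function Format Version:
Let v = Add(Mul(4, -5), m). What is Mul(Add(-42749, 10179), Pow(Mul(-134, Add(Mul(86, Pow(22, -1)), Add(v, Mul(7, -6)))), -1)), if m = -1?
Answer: Rational(-35827, 8710) ≈ -4.1133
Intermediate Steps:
v = -21 (v = Add(Mul(4, -5), -1) = Add(-20, -1) = -21)
Mul(Add(-42749, 10179), Pow(Mul(-134, Add(Mul(86, Pow(22, -1)), Add(v, Mul(7, -6)))), -1)) = Mul(Add(-42749, 10179), Pow(Mul(-134, Add(Mul(86, Pow(22, -1)), Add(-21, Mul(7, -6)))), -1)) = Mul(-32570, Pow(Mul(-134, Add(Mul(86, Rational(1, 22)), Add(-21, -42))), -1)) = Mul(-32570, Pow(Mul(-134, Add(Rational(43, 11), -63)), -1)) = Mul(-32570, Pow(Mul(-134, Rational(-650, 11)), -1)) = Mul(-32570, Pow(Rational(87100, 11), -1)) = Mul(-32570, Rational(11, 87100)) = Rational(-35827, 8710)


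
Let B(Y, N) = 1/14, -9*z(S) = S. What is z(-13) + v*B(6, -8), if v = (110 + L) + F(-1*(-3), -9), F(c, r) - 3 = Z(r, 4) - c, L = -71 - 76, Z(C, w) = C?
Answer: -116/63 ≈ -1.8413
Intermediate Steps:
z(S) = -S/9
B(Y, N) = 1/14
L = -147
F(c, r) = 3 + r - c (F(c, r) = 3 + (r - c) = 3 + r - c)
v = -46 (v = (110 - 147) + (3 - 9 - (-1)*(-3)) = -37 + (3 - 9 - 1*3) = -37 + (3 - 9 - 3) = -37 - 9 = -46)
z(-13) + v*B(6, -8) = -⅑*(-13) - 46*1/14 = 13/9 - 23/7 = -116/63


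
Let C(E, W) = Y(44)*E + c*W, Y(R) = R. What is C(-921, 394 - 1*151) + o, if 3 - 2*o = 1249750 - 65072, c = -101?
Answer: -1314809/2 ≈ -6.5740e+5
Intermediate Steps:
o = -1184675/2 (o = 3/2 - (1249750 - 65072)/2 = 3/2 - ½*1184678 = 3/2 - 592339 = -1184675/2 ≈ -5.9234e+5)
C(E, W) = -101*W + 44*E (C(E, W) = 44*E - 101*W = -101*W + 44*E)
C(-921, 394 - 1*151) + o = (-101*(394 - 1*151) + 44*(-921)) - 1184675/2 = (-101*(394 - 151) - 40524) - 1184675/2 = (-101*243 - 40524) - 1184675/2 = (-24543 - 40524) - 1184675/2 = -65067 - 1184675/2 = -1314809/2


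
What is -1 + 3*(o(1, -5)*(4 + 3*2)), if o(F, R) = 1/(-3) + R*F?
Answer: -161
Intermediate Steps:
o(F, R) = -1/3 + F*R (o(F, R) = 1*(-1/3) + F*R = -1/3 + F*R)
-1 + 3*(o(1, -5)*(4 + 3*2)) = -1 + 3*((-1/3 + 1*(-5))*(4 + 3*2)) = -1 + 3*((-1/3 - 5)*(4 + 6)) = -1 + 3*(-16/3*10) = -1 + 3*(-160/3) = -1 - 160 = -161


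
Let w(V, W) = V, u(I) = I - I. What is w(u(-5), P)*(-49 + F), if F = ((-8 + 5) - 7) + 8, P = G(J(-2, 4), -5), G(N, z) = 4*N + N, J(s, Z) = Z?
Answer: 0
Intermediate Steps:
G(N, z) = 5*N
u(I) = 0
P = 20 (P = 5*4 = 20)
F = -2 (F = (-3 - 7) + 8 = -10 + 8 = -2)
w(u(-5), P)*(-49 + F) = 0*(-49 - 2) = 0*(-51) = 0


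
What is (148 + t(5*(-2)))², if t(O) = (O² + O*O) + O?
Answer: 114244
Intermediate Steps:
t(O) = O + 2*O² (t(O) = (O² + O²) + O = 2*O² + O = O + 2*O²)
(148 + t(5*(-2)))² = (148 + (5*(-2))*(1 + 2*(5*(-2))))² = (148 - 10*(1 + 2*(-10)))² = (148 - 10*(1 - 20))² = (148 - 10*(-19))² = (148 + 190)² = 338² = 114244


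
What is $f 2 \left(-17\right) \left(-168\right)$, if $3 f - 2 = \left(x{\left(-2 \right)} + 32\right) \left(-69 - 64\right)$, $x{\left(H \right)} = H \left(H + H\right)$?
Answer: $-10125472$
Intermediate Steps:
$x{\left(H \right)} = 2 H^{2}$ ($x{\left(H \right)} = H 2 H = 2 H^{2}$)
$f = - \frac{5318}{3}$ ($f = \frac{2}{3} + \frac{\left(2 \left(-2\right)^{2} + 32\right) \left(-69 - 64\right)}{3} = \frac{2}{3} + \frac{\left(2 \cdot 4 + 32\right) \left(-133\right)}{3} = \frac{2}{3} + \frac{\left(8 + 32\right) \left(-133\right)}{3} = \frac{2}{3} + \frac{40 \left(-133\right)}{3} = \frac{2}{3} + \frac{1}{3} \left(-5320\right) = \frac{2}{3} - \frac{5320}{3} = - \frac{5318}{3} \approx -1772.7$)
$f 2 \left(-17\right) \left(-168\right) = - \frac{5318 \cdot 2 \left(-17\right)}{3} \left(-168\right) = \left(- \frac{5318}{3}\right) \left(-34\right) \left(-168\right) = \frac{180812}{3} \left(-168\right) = -10125472$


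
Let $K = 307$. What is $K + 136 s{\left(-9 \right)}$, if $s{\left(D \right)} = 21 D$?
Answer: $-25397$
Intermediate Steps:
$K + 136 s{\left(-9 \right)} = 307 + 136 \cdot 21 \left(-9\right) = 307 + 136 \left(-189\right) = 307 - 25704 = -25397$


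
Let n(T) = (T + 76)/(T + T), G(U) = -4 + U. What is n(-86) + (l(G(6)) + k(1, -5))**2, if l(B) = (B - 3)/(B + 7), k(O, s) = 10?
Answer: 681611/6966 ≈ 97.848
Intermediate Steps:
n(T) = (76 + T)/(2*T) (n(T) = (76 + T)/((2*T)) = (76 + T)*(1/(2*T)) = (76 + T)/(2*T))
l(B) = (-3 + B)/(7 + B)
n(-86) + (l(G(6)) + k(1, -5))**2 = (1/2)*(76 - 86)/(-86) + ((-3 + (-4 + 6))/(7 + (-4 + 6)) + 10)**2 = (1/2)*(-1/86)*(-10) + ((-3 + 2)/(7 + 2) + 10)**2 = 5/86 + (-1/9 + 10)**2 = 5/86 + (89/9)**2 = 5/86 + 7921/81 = 681611/6966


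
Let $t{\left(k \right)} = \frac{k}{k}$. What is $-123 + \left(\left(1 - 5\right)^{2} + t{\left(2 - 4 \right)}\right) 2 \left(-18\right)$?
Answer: $-735$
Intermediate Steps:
$t{\left(k \right)} = 1$
$-123 + \left(\left(1 - 5\right)^{2} + t{\left(2 - 4 \right)}\right) 2 \left(-18\right) = -123 + \left(\left(1 - 5\right)^{2} + 1\right) 2 \left(-18\right) = -123 + \left(\left(-4\right)^{2} + 1\right) 2 \left(-18\right) = -123 + \left(16 + 1\right) 2 \left(-18\right) = -123 + 17 \cdot 2 \left(-18\right) = -123 + 34 \left(-18\right) = -123 - 612 = -735$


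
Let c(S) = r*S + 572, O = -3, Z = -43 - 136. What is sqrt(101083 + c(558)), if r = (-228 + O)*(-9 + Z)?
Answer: 39*sqrt(15999) ≈ 4933.0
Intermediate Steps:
Z = -179
r = 43428 (r = (-228 - 3)*(-9 - 179) = -231*(-188) = 43428)
c(S) = 572 + 43428*S (c(S) = 43428*S + 572 = 572 + 43428*S)
sqrt(101083 + c(558)) = sqrt(101083 + (572 + 43428*558)) = sqrt(101083 + (572 + 24232824)) = sqrt(101083 + 24233396) = sqrt(24334479) = 39*sqrt(15999)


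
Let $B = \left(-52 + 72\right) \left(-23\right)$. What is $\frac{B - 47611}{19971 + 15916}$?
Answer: $- \frac{48071}{35887} \approx -1.3395$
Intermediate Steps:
$B = -460$ ($B = 20 \left(-23\right) = -460$)
$\frac{B - 47611}{19971 + 15916} = \frac{-460 - 47611}{19971 + 15916} = - \frac{48071}{35887}$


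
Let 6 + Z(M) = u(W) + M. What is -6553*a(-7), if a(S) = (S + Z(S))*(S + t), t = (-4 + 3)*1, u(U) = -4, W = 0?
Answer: -1258176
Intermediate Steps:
Z(M) = -10 + M (Z(M) = -6 + (-4 + M) = -10 + M)
t = -1 (t = -1*1 = -1)
a(S) = (-1 + S)*(-10 + 2*S) (a(S) = (S + (-10 + S))*(S - 1) = (-10 + 2*S)*(-1 + S) = (-1 + S)*(-10 + 2*S))
-6553*a(-7) = -6553*(10 - 12*(-7) + 2*(-7)²) = -6553*(10 + 84 + 2*49) = -6553*(10 + 84 + 98) = -6553*192 = -1258176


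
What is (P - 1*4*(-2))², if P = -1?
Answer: 49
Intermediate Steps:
(P - 1*4*(-2))² = (-1 - 1*4*(-2))² = (-1 - 4*(-2))² = (-1 + 8)² = 7² = 49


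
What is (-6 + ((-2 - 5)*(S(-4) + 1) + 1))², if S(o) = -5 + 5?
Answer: 144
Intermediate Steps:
S(o) = 0
(-6 + ((-2 - 5)*(S(-4) + 1) + 1))² = (-6 + ((-2 - 5)*(0 + 1) + 1))² = (-6 + (-7*1 + 1))² = (-6 + (-7 + 1))² = (-6 - 6)² = (-12)² = 144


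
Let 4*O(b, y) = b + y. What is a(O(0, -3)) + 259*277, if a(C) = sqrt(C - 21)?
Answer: 71743 + I*sqrt(87)/2 ≈ 71743.0 + 4.6637*I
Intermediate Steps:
O(b, y) = b/4 + y/4 (O(b, y) = (b + y)/4 = b/4 + y/4)
a(C) = sqrt(-21 + C)
a(O(0, -3)) + 259*277 = sqrt(-21 + ((1/4)*0 + (1/4)*(-3))) + 259*277 = sqrt(-21 + (0 - 3/4)) + 71743 = sqrt(-21 - 3/4) + 71743 = sqrt(-87/4) + 71743 = I*sqrt(87)/2 + 71743 = 71743 + I*sqrt(87)/2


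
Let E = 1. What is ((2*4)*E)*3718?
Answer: 29744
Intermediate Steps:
((2*4)*E)*3718 = ((2*4)*1)*3718 = (8*1)*3718 = 8*3718 = 29744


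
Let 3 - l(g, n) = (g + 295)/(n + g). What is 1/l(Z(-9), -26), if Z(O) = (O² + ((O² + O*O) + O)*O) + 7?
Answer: 1315/2951 ≈ 0.44561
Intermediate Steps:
Z(O) = 7 + O² + O*(O + 2*O²) (Z(O) = (O² + ((O² + O²) + O)*O) + 7 = (O² + (2*O² + O)*O) + 7 = (O² + (O + 2*O²)*O) + 7 = (O² + O*(O + 2*O²)) + 7 = 7 + O² + O*(O + 2*O²))
l(g, n) = 3 - (295 + g)/(g + n) (l(g, n) = 3 - (g + 295)/(n + g) = 3 - (295 + g)/(g + n))
1/l(Z(-9), -26) = 1/((-295 + 2*(7 + 2*(-9)² + 2*(-9)³) + 3*(-26))/((7 + 2*(-9)² + 2*(-9)³) - 26)) = 1/((-295 + 2*(7 + 2*81 + 2*(-729)) - 78)/((7 + 2*81 + 2*(-729)) - 26)) = 1/((-295 + 2*(7 + 162 - 1458) - 78)/((7 + 162 - 1458) - 26)) = 1/((-295 + 2*(-1289) - 78)/(-1289 - 26)) = 1/((-295 - 2578 - 78)/(-1315)) = 1/(-1/1315*(-2951)) = 1/(2951/1315) = 1315/2951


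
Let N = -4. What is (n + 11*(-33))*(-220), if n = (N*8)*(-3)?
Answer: 58740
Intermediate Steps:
n = 96 (n = -4*8*(-3) = -32*(-3) = 96)
(n + 11*(-33))*(-220) = (96 + 11*(-33))*(-220) = (96 - 363)*(-220) = -267*(-220) = 58740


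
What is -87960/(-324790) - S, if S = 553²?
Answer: -9932361715/32479 ≈ -3.0581e+5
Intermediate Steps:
S = 305809
-87960/(-324790) - S = -87960/(-324790) - 1*305809 = -87960*(-1/324790) - 305809 = 8796/32479 - 305809 = -9932361715/32479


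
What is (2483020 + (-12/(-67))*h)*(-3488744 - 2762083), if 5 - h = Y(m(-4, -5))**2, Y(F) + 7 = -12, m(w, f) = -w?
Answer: -1039875503122236/67 ≈ -1.5521e+13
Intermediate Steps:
Y(F) = -19 (Y(F) = -7 - 12 = -19)
h = -356 (h = 5 - 1*(-19)**2 = 5 - 1*361 = 5 - 361 = -356)
(2483020 + (-12/(-67))*h)*(-3488744 - 2762083) = (2483020 - 12/(-67)*(-356))*(-3488744 - 2762083) = (2483020 - 12*(-1/67)*(-356))*(-6250827) = (2483020 + (12/67)*(-356))*(-6250827) = (2483020 - 4272/67)*(-6250827) = (166358068/67)*(-6250827) = -1039875503122236/67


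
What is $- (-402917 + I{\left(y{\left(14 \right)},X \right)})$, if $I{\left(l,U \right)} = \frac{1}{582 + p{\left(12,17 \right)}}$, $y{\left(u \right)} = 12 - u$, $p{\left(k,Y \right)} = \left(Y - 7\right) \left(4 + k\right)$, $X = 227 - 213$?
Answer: $\frac{298964413}{742} \approx 4.0292 \cdot 10^{5}$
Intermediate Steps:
$X = 14$
$p{\left(k,Y \right)} = \left(-7 + Y\right) \left(4 + k\right)$
$I{\left(l,U \right)} = \frac{1}{742}$ ($I{\left(l,U \right)} = \frac{1}{582 + \left(-28 - 84 + 4 \cdot 17 + 17 \cdot 12\right)} = \frac{1}{582 + \left(-28 - 84 + 68 + 204\right)} = \frac{1}{582 + 160} = \frac{1}{742}$)
$- (-402917 + I{\left(y{\left(14 \right)},X \right)}) = - (-402917 + \frac{1}{742}) = \left(-1\right) \left(- \frac{298964413}{742}\right) = \frac{298964413}{742}$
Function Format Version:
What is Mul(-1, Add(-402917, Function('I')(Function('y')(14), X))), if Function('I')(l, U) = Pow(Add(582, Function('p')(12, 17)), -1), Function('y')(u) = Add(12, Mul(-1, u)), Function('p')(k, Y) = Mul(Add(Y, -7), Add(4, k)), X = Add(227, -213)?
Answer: Rational(298964413, 742) ≈ 4.0292e+5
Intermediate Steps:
X = 14
Function('p')(k, Y) = Mul(Add(-7, Y), Add(4, k))
Function('I')(l, U) = Rational(1, 742) (Function('I')(l, U) = Pow(Add(582, Add(-28, Mul(-7, 12), Mul(4, 17), Mul(17, 12))), -1) = Pow(Add(582, Add(-28, -84, 68, 204)), -1) = Pow(Add(582, 160), -1) = Pow(742, -1) = Rational(1, 742))
Mul(-1, Add(-402917, Function('I')(Function('y')(14), X))) = Mul(-1, Add(-402917, Rational(1, 742))) = Mul(-1, Rational(-298964413, 742)) = Rational(298964413, 742)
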